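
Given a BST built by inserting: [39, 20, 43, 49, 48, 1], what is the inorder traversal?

Tree insertion order: [39, 20, 43, 49, 48, 1]
Tree (level-order array): [39, 20, 43, 1, None, None, 49, None, None, 48]
Inorder traversal: [1, 20, 39, 43, 48, 49]


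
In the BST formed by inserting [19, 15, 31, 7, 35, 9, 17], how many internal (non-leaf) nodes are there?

Tree built from: [19, 15, 31, 7, 35, 9, 17]
Tree (level-order array): [19, 15, 31, 7, 17, None, 35, None, 9]
Rule: An internal node has at least one child.
Per-node child counts:
  node 19: 2 child(ren)
  node 15: 2 child(ren)
  node 7: 1 child(ren)
  node 9: 0 child(ren)
  node 17: 0 child(ren)
  node 31: 1 child(ren)
  node 35: 0 child(ren)
Matching nodes: [19, 15, 7, 31]
Count of internal (non-leaf) nodes: 4


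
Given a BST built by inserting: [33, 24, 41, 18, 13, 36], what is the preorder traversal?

Tree insertion order: [33, 24, 41, 18, 13, 36]
Tree (level-order array): [33, 24, 41, 18, None, 36, None, 13]
Preorder traversal: [33, 24, 18, 13, 41, 36]


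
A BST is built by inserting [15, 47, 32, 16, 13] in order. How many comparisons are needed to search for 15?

Search path for 15: 15
Found: True
Comparisons: 1


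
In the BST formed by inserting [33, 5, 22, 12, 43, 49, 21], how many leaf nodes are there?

Tree built from: [33, 5, 22, 12, 43, 49, 21]
Tree (level-order array): [33, 5, 43, None, 22, None, 49, 12, None, None, None, None, 21]
Rule: A leaf has 0 children.
Per-node child counts:
  node 33: 2 child(ren)
  node 5: 1 child(ren)
  node 22: 1 child(ren)
  node 12: 1 child(ren)
  node 21: 0 child(ren)
  node 43: 1 child(ren)
  node 49: 0 child(ren)
Matching nodes: [21, 49]
Count of leaf nodes: 2


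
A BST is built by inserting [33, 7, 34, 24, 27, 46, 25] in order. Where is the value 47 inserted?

Starting tree (level order): [33, 7, 34, None, 24, None, 46, None, 27, None, None, 25]
Insertion path: 33 -> 34 -> 46
Result: insert 47 as right child of 46
Final tree (level order): [33, 7, 34, None, 24, None, 46, None, 27, None, 47, 25]


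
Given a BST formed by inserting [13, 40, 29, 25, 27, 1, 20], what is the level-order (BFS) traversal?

Tree insertion order: [13, 40, 29, 25, 27, 1, 20]
Tree (level-order array): [13, 1, 40, None, None, 29, None, 25, None, 20, 27]
BFS from the root, enqueuing left then right child of each popped node:
  queue [13] -> pop 13, enqueue [1, 40], visited so far: [13]
  queue [1, 40] -> pop 1, enqueue [none], visited so far: [13, 1]
  queue [40] -> pop 40, enqueue [29], visited so far: [13, 1, 40]
  queue [29] -> pop 29, enqueue [25], visited so far: [13, 1, 40, 29]
  queue [25] -> pop 25, enqueue [20, 27], visited so far: [13, 1, 40, 29, 25]
  queue [20, 27] -> pop 20, enqueue [none], visited so far: [13, 1, 40, 29, 25, 20]
  queue [27] -> pop 27, enqueue [none], visited so far: [13, 1, 40, 29, 25, 20, 27]
Result: [13, 1, 40, 29, 25, 20, 27]


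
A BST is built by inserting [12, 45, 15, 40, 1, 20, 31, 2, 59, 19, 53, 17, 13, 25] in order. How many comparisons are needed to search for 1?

Search path for 1: 12 -> 1
Found: True
Comparisons: 2


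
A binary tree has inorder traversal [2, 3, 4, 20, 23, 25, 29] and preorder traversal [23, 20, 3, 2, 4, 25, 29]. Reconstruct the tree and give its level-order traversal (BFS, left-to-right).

Inorder:  [2, 3, 4, 20, 23, 25, 29]
Preorder: [23, 20, 3, 2, 4, 25, 29]
Algorithm: preorder visits root first, so consume preorder in order;
for each root, split the current inorder slice at that value into
left-subtree inorder and right-subtree inorder, then recurse.
Recursive splits:
  root=23; inorder splits into left=[2, 3, 4, 20], right=[25, 29]
  root=20; inorder splits into left=[2, 3, 4], right=[]
  root=3; inorder splits into left=[2], right=[4]
  root=2; inorder splits into left=[], right=[]
  root=4; inorder splits into left=[], right=[]
  root=25; inorder splits into left=[], right=[29]
  root=29; inorder splits into left=[], right=[]
Reconstructed level-order: [23, 20, 25, 3, 29, 2, 4]


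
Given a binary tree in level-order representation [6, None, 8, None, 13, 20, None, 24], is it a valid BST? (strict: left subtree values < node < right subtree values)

Level-order array: [6, None, 8, None, 13, 20, None, 24]
Validate using subtree bounds (lo, hi): at each node, require lo < value < hi,
then recurse left with hi=value and right with lo=value.
Preorder trace (stopping at first violation):
  at node 6 with bounds (-inf, +inf): OK
  at node 8 with bounds (6, +inf): OK
  at node 13 with bounds (8, +inf): OK
  at node 20 with bounds (8, 13): VIOLATION
Node 20 violates its bound: not (8 < 20 < 13).
Result: Not a valid BST


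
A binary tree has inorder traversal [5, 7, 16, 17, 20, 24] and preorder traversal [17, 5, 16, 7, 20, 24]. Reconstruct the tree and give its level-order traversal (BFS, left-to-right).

Inorder:  [5, 7, 16, 17, 20, 24]
Preorder: [17, 5, 16, 7, 20, 24]
Algorithm: preorder visits root first, so consume preorder in order;
for each root, split the current inorder slice at that value into
left-subtree inorder and right-subtree inorder, then recurse.
Recursive splits:
  root=17; inorder splits into left=[5, 7, 16], right=[20, 24]
  root=5; inorder splits into left=[], right=[7, 16]
  root=16; inorder splits into left=[7], right=[]
  root=7; inorder splits into left=[], right=[]
  root=20; inorder splits into left=[], right=[24]
  root=24; inorder splits into left=[], right=[]
Reconstructed level-order: [17, 5, 20, 16, 24, 7]


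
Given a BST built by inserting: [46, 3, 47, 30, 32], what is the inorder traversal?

Tree insertion order: [46, 3, 47, 30, 32]
Tree (level-order array): [46, 3, 47, None, 30, None, None, None, 32]
Inorder traversal: [3, 30, 32, 46, 47]


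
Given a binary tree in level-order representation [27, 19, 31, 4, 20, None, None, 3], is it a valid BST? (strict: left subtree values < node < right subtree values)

Level-order array: [27, 19, 31, 4, 20, None, None, 3]
Validate using subtree bounds (lo, hi): at each node, require lo < value < hi,
then recurse left with hi=value and right with lo=value.
Preorder trace (stopping at first violation):
  at node 27 with bounds (-inf, +inf): OK
  at node 19 with bounds (-inf, 27): OK
  at node 4 with bounds (-inf, 19): OK
  at node 3 with bounds (-inf, 4): OK
  at node 20 with bounds (19, 27): OK
  at node 31 with bounds (27, +inf): OK
No violation found at any node.
Result: Valid BST


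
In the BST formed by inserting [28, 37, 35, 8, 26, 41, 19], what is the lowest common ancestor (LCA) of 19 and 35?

Tree insertion order: [28, 37, 35, 8, 26, 41, 19]
Tree (level-order array): [28, 8, 37, None, 26, 35, 41, 19]
In a BST, the LCA of p=19, q=35 is the first node v on the
root-to-leaf path with p <= v <= q (go left if both < v, right if both > v).
Walk from root:
  at 28: 19 <= 28 <= 35, this is the LCA
LCA = 28


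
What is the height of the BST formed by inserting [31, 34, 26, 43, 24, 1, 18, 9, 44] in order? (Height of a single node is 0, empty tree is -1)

Insertion order: [31, 34, 26, 43, 24, 1, 18, 9, 44]
Tree (level-order array): [31, 26, 34, 24, None, None, 43, 1, None, None, 44, None, 18, None, None, 9]
Compute height bottom-up (empty subtree = -1):
  height(9) = 1 + max(-1, -1) = 0
  height(18) = 1 + max(0, -1) = 1
  height(1) = 1 + max(-1, 1) = 2
  height(24) = 1 + max(2, -1) = 3
  height(26) = 1 + max(3, -1) = 4
  height(44) = 1 + max(-1, -1) = 0
  height(43) = 1 + max(-1, 0) = 1
  height(34) = 1 + max(-1, 1) = 2
  height(31) = 1 + max(4, 2) = 5
Height = 5


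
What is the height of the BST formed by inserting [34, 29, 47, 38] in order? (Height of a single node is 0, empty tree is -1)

Insertion order: [34, 29, 47, 38]
Tree (level-order array): [34, 29, 47, None, None, 38]
Compute height bottom-up (empty subtree = -1):
  height(29) = 1 + max(-1, -1) = 0
  height(38) = 1 + max(-1, -1) = 0
  height(47) = 1 + max(0, -1) = 1
  height(34) = 1 + max(0, 1) = 2
Height = 2


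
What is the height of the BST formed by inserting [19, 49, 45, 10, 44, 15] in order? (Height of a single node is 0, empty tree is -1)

Insertion order: [19, 49, 45, 10, 44, 15]
Tree (level-order array): [19, 10, 49, None, 15, 45, None, None, None, 44]
Compute height bottom-up (empty subtree = -1):
  height(15) = 1 + max(-1, -1) = 0
  height(10) = 1 + max(-1, 0) = 1
  height(44) = 1 + max(-1, -1) = 0
  height(45) = 1 + max(0, -1) = 1
  height(49) = 1 + max(1, -1) = 2
  height(19) = 1 + max(1, 2) = 3
Height = 3


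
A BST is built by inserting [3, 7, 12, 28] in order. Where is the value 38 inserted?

Starting tree (level order): [3, None, 7, None, 12, None, 28]
Insertion path: 3 -> 7 -> 12 -> 28
Result: insert 38 as right child of 28
Final tree (level order): [3, None, 7, None, 12, None, 28, None, 38]


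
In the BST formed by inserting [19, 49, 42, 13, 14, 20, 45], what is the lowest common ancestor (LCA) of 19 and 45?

Tree insertion order: [19, 49, 42, 13, 14, 20, 45]
Tree (level-order array): [19, 13, 49, None, 14, 42, None, None, None, 20, 45]
In a BST, the LCA of p=19, q=45 is the first node v on the
root-to-leaf path with p <= v <= q (go left if both < v, right if both > v).
Walk from root:
  at 19: 19 <= 19 <= 45, this is the LCA
LCA = 19


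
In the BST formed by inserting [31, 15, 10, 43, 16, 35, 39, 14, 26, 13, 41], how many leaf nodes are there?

Tree built from: [31, 15, 10, 43, 16, 35, 39, 14, 26, 13, 41]
Tree (level-order array): [31, 15, 43, 10, 16, 35, None, None, 14, None, 26, None, 39, 13, None, None, None, None, 41]
Rule: A leaf has 0 children.
Per-node child counts:
  node 31: 2 child(ren)
  node 15: 2 child(ren)
  node 10: 1 child(ren)
  node 14: 1 child(ren)
  node 13: 0 child(ren)
  node 16: 1 child(ren)
  node 26: 0 child(ren)
  node 43: 1 child(ren)
  node 35: 1 child(ren)
  node 39: 1 child(ren)
  node 41: 0 child(ren)
Matching nodes: [13, 26, 41]
Count of leaf nodes: 3


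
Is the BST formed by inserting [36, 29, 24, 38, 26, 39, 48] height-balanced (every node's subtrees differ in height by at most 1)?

Tree (level-order array): [36, 29, 38, 24, None, None, 39, None, 26, None, 48]
Definition: a tree is height-balanced if, at every node, |h(left) - h(right)| <= 1 (empty subtree has height -1).
Bottom-up per-node check:
  node 26: h_left=-1, h_right=-1, diff=0 [OK], height=0
  node 24: h_left=-1, h_right=0, diff=1 [OK], height=1
  node 29: h_left=1, h_right=-1, diff=2 [FAIL (|1--1|=2 > 1)], height=2
  node 48: h_left=-1, h_right=-1, diff=0 [OK], height=0
  node 39: h_left=-1, h_right=0, diff=1 [OK], height=1
  node 38: h_left=-1, h_right=1, diff=2 [FAIL (|-1-1|=2 > 1)], height=2
  node 36: h_left=2, h_right=2, diff=0 [OK], height=3
Node 29 violates the condition: |1 - -1| = 2 > 1.
Result: Not balanced


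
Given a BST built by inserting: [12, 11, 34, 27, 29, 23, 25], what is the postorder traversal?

Tree insertion order: [12, 11, 34, 27, 29, 23, 25]
Tree (level-order array): [12, 11, 34, None, None, 27, None, 23, 29, None, 25]
Postorder traversal: [11, 25, 23, 29, 27, 34, 12]


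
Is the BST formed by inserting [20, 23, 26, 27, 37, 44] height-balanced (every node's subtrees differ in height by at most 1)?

Tree (level-order array): [20, None, 23, None, 26, None, 27, None, 37, None, 44]
Definition: a tree is height-balanced if, at every node, |h(left) - h(right)| <= 1 (empty subtree has height -1).
Bottom-up per-node check:
  node 44: h_left=-1, h_right=-1, diff=0 [OK], height=0
  node 37: h_left=-1, h_right=0, diff=1 [OK], height=1
  node 27: h_left=-1, h_right=1, diff=2 [FAIL (|-1-1|=2 > 1)], height=2
  node 26: h_left=-1, h_right=2, diff=3 [FAIL (|-1-2|=3 > 1)], height=3
  node 23: h_left=-1, h_right=3, diff=4 [FAIL (|-1-3|=4 > 1)], height=4
  node 20: h_left=-1, h_right=4, diff=5 [FAIL (|-1-4|=5 > 1)], height=5
Node 27 violates the condition: |-1 - 1| = 2 > 1.
Result: Not balanced


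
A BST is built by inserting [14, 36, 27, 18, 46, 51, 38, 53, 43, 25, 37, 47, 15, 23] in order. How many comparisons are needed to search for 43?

Search path for 43: 14 -> 36 -> 46 -> 38 -> 43
Found: True
Comparisons: 5


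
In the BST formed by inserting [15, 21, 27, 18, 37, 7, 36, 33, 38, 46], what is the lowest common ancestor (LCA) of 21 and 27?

Tree insertion order: [15, 21, 27, 18, 37, 7, 36, 33, 38, 46]
Tree (level-order array): [15, 7, 21, None, None, 18, 27, None, None, None, 37, 36, 38, 33, None, None, 46]
In a BST, the LCA of p=21, q=27 is the first node v on the
root-to-leaf path with p <= v <= q (go left if both < v, right if both > v).
Walk from root:
  at 15: both 21 and 27 > 15, go right
  at 21: 21 <= 21 <= 27, this is the LCA
LCA = 21


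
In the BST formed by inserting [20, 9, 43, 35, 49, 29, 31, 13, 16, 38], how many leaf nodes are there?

Tree built from: [20, 9, 43, 35, 49, 29, 31, 13, 16, 38]
Tree (level-order array): [20, 9, 43, None, 13, 35, 49, None, 16, 29, 38, None, None, None, None, None, 31]
Rule: A leaf has 0 children.
Per-node child counts:
  node 20: 2 child(ren)
  node 9: 1 child(ren)
  node 13: 1 child(ren)
  node 16: 0 child(ren)
  node 43: 2 child(ren)
  node 35: 2 child(ren)
  node 29: 1 child(ren)
  node 31: 0 child(ren)
  node 38: 0 child(ren)
  node 49: 0 child(ren)
Matching nodes: [16, 31, 38, 49]
Count of leaf nodes: 4


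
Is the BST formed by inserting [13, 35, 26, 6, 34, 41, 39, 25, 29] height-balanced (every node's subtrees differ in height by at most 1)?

Tree (level-order array): [13, 6, 35, None, None, 26, 41, 25, 34, 39, None, None, None, 29]
Definition: a tree is height-balanced if, at every node, |h(left) - h(right)| <= 1 (empty subtree has height -1).
Bottom-up per-node check:
  node 6: h_left=-1, h_right=-1, diff=0 [OK], height=0
  node 25: h_left=-1, h_right=-1, diff=0 [OK], height=0
  node 29: h_left=-1, h_right=-1, diff=0 [OK], height=0
  node 34: h_left=0, h_right=-1, diff=1 [OK], height=1
  node 26: h_left=0, h_right=1, diff=1 [OK], height=2
  node 39: h_left=-1, h_right=-1, diff=0 [OK], height=0
  node 41: h_left=0, h_right=-1, diff=1 [OK], height=1
  node 35: h_left=2, h_right=1, diff=1 [OK], height=3
  node 13: h_left=0, h_right=3, diff=3 [FAIL (|0-3|=3 > 1)], height=4
Node 13 violates the condition: |0 - 3| = 3 > 1.
Result: Not balanced


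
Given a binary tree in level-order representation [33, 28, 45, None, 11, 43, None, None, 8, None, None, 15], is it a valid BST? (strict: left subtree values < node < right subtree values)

Level-order array: [33, 28, 45, None, 11, 43, None, None, 8, None, None, 15]
Validate using subtree bounds (lo, hi): at each node, require lo < value < hi,
then recurse left with hi=value and right with lo=value.
Preorder trace (stopping at first violation):
  at node 33 with bounds (-inf, +inf): OK
  at node 28 with bounds (-inf, 33): OK
  at node 11 with bounds (28, 33): VIOLATION
Node 11 violates its bound: not (28 < 11 < 33).
Result: Not a valid BST


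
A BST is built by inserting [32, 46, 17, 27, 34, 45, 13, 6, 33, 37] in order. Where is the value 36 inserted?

Starting tree (level order): [32, 17, 46, 13, 27, 34, None, 6, None, None, None, 33, 45, None, None, None, None, 37]
Insertion path: 32 -> 46 -> 34 -> 45 -> 37
Result: insert 36 as left child of 37
Final tree (level order): [32, 17, 46, 13, 27, 34, None, 6, None, None, None, 33, 45, None, None, None, None, 37, None, 36]


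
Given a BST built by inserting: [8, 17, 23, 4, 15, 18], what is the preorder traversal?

Tree insertion order: [8, 17, 23, 4, 15, 18]
Tree (level-order array): [8, 4, 17, None, None, 15, 23, None, None, 18]
Preorder traversal: [8, 4, 17, 15, 23, 18]


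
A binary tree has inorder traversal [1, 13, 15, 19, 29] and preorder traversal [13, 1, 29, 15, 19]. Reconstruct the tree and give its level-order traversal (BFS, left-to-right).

Inorder:  [1, 13, 15, 19, 29]
Preorder: [13, 1, 29, 15, 19]
Algorithm: preorder visits root first, so consume preorder in order;
for each root, split the current inorder slice at that value into
left-subtree inorder and right-subtree inorder, then recurse.
Recursive splits:
  root=13; inorder splits into left=[1], right=[15, 19, 29]
  root=1; inorder splits into left=[], right=[]
  root=29; inorder splits into left=[15, 19], right=[]
  root=15; inorder splits into left=[], right=[19]
  root=19; inorder splits into left=[], right=[]
Reconstructed level-order: [13, 1, 29, 15, 19]


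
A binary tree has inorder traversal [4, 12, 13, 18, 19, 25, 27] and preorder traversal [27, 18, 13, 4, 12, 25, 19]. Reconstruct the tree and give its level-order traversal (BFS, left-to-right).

Inorder:  [4, 12, 13, 18, 19, 25, 27]
Preorder: [27, 18, 13, 4, 12, 25, 19]
Algorithm: preorder visits root first, so consume preorder in order;
for each root, split the current inorder slice at that value into
left-subtree inorder and right-subtree inorder, then recurse.
Recursive splits:
  root=27; inorder splits into left=[4, 12, 13, 18, 19, 25], right=[]
  root=18; inorder splits into left=[4, 12, 13], right=[19, 25]
  root=13; inorder splits into left=[4, 12], right=[]
  root=4; inorder splits into left=[], right=[12]
  root=12; inorder splits into left=[], right=[]
  root=25; inorder splits into left=[19], right=[]
  root=19; inorder splits into left=[], right=[]
Reconstructed level-order: [27, 18, 13, 25, 4, 19, 12]


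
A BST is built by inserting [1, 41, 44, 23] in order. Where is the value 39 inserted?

Starting tree (level order): [1, None, 41, 23, 44]
Insertion path: 1 -> 41 -> 23
Result: insert 39 as right child of 23
Final tree (level order): [1, None, 41, 23, 44, None, 39]


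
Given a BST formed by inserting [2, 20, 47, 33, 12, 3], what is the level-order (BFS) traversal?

Tree insertion order: [2, 20, 47, 33, 12, 3]
Tree (level-order array): [2, None, 20, 12, 47, 3, None, 33]
BFS from the root, enqueuing left then right child of each popped node:
  queue [2] -> pop 2, enqueue [20], visited so far: [2]
  queue [20] -> pop 20, enqueue [12, 47], visited so far: [2, 20]
  queue [12, 47] -> pop 12, enqueue [3], visited so far: [2, 20, 12]
  queue [47, 3] -> pop 47, enqueue [33], visited so far: [2, 20, 12, 47]
  queue [3, 33] -> pop 3, enqueue [none], visited so far: [2, 20, 12, 47, 3]
  queue [33] -> pop 33, enqueue [none], visited so far: [2, 20, 12, 47, 3, 33]
Result: [2, 20, 12, 47, 3, 33]


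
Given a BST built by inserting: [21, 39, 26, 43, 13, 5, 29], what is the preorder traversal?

Tree insertion order: [21, 39, 26, 43, 13, 5, 29]
Tree (level-order array): [21, 13, 39, 5, None, 26, 43, None, None, None, 29]
Preorder traversal: [21, 13, 5, 39, 26, 29, 43]


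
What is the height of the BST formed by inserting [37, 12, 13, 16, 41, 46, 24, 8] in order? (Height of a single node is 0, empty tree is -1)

Insertion order: [37, 12, 13, 16, 41, 46, 24, 8]
Tree (level-order array): [37, 12, 41, 8, 13, None, 46, None, None, None, 16, None, None, None, 24]
Compute height bottom-up (empty subtree = -1):
  height(8) = 1 + max(-1, -1) = 0
  height(24) = 1 + max(-1, -1) = 0
  height(16) = 1 + max(-1, 0) = 1
  height(13) = 1 + max(-1, 1) = 2
  height(12) = 1 + max(0, 2) = 3
  height(46) = 1 + max(-1, -1) = 0
  height(41) = 1 + max(-1, 0) = 1
  height(37) = 1 + max(3, 1) = 4
Height = 4


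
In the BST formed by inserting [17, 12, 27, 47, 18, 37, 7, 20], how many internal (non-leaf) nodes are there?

Tree built from: [17, 12, 27, 47, 18, 37, 7, 20]
Tree (level-order array): [17, 12, 27, 7, None, 18, 47, None, None, None, 20, 37]
Rule: An internal node has at least one child.
Per-node child counts:
  node 17: 2 child(ren)
  node 12: 1 child(ren)
  node 7: 0 child(ren)
  node 27: 2 child(ren)
  node 18: 1 child(ren)
  node 20: 0 child(ren)
  node 47: 1 child(ren)
  node 37: 0 child(ren)
Matching nodes: [17, 12, 27, 18, 47]
Count of internal (non-leaf) nodes: 5


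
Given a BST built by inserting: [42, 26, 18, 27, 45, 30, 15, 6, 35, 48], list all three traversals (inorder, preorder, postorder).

Tree insertion order: [42, 26, 18, 27, 45, 30, 15, 6, 35, 48]
Tree (level-order array): [42, 26, 45, 18, 27, None, 48, 15, None, None, 30, None, None, 6, None, None, 35]
Inorder (L, root, R): [6, 15, 18, 26, 27, 30, 35, 42, 45, 48]
Preorder (root, L, R): [42, 26, 18, 15, 6, 27, 30, 35, 45, 48]
Postorder (L, R, root): [6, 15, 18, 35, 30, 27, 26, 48, 45, 42]


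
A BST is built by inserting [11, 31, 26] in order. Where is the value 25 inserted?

Starting tree (level order): [11, None, 31, 26]
Insertion path: 11 -> 31 -> 26
Result: insert 25 as left child of 26
Final tree (level order): [11, None, 31, 26, None, 25]


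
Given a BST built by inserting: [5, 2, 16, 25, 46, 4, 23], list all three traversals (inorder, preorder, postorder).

Tree insertion order: [5, 2, 16, 25, 46, 4, 23]
Tree (level-order array): [5, 2, 16, None, 4, None, 25, None, None, 23, 46]
Inorder (L, root, R): [2, 4, 5, 16, 23, 25, 46]
Preorder (root, L, R): [5, 2, 4, 16, 25, 23, 46]
Postorder (L, R, root): [4, 2, 23, 46, 25, 16, 5]


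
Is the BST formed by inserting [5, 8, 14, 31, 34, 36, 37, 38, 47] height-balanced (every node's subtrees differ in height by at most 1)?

Tree (level-order array): [5, None, 8, None, 14, None, 31, None, 34, None, 36, None, 37, None, 38, None, 47]
Definition: a tree is height-balanced if, at every node, |h(left) - h(right)| <= 1 (empty subtree has height -1).
Bottom-up per-node check:
  node 47: h_left=-1, h_right=-1, diff=0 [OK], height=0
  node 38: h_left=-1, h_right=0, diff=1 [OK], height=1
  node 37: h_left=-1, h_right=1, diff=2 [FAIL (|-1-1|=2 > 1)], height=2
  node 36: h_left=-1, h_right=2, diff=3 [FAIL (|-1-2|=3 > 1)], height=3
  node 34: h_left=-1, h_right=3, diff=4 [FAIL (|-1-3|=4 > 1)], height=4
  node 31: h_left=-1, h_right=4, diff=5 [FAIL (|-1-4|=5 > 1)], height=5
  node 14: h_left=-1, h_right=5, diff=6 [FAIL (|-1-5|=6 > 1)], height=6
  node 8: h_left=-1, h_right=6, diff=7 [FAIL (|-1-6|=7 > 1)], height=7
  node 5: h_left=-1, h_right=7, diff=8 [FAIL (|-1-7|=8 > 1)], height=8
Node 37 violates the condition: |-1 - 1| = 2 > 1.
Result: Not balanced


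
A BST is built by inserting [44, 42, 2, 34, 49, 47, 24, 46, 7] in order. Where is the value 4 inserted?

Starting tree (level order): [44, 42, 49, 2, None, 47, None, None, 34, 46, None, 24, None, None, None, 7]
Insertion path: 44 -> 42 -> 2 -> 34 -> 24 -> 7
Result: insert 4 as left child of 7
Final tree (level order): [44, 42, 49, 2, None, 47, None, None, 34, 46, None, 24, None, None, None, 7, None, 4]


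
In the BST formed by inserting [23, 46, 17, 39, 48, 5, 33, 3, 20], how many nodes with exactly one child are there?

Tree built from: [23, 46, 17, 39, 48, 5, 33, 3, 20]
Tree (level-order array): [23, 17, 46, 5, 20, 39, 48, 3, None, None, None, 33]
Rule: These are nodes with exactly 1 non-null child.
Per-node child counts:
  node 23: 2 child(ren)
  node 17: 2 child(ren)
  node 5: 1 child(ren)
  node 3: 0 child(ren)
  node 20: 0 child(ren)
  node 46: 2 child(ren)
  node 39: 1 child(ren)
  node 33: 0 child(ren)
  node 48: 0 child(ren)
Matching nodes: [5, 39]
Count of nodes with exactly one child: 2


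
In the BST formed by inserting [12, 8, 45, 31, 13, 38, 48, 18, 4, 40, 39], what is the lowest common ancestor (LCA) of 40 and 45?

Tree insertion order: [12, 8, 45, 31, 13, 38, 48, 18, 4, 40, 39]
Tree (level-order array): [12, 8, 45, 4, None, 31, 48, None, None, 13, 38, None, None, None, 18, None, 40, None, None, 39]
In a BST, the LCA of p=40, q=45 is the first node v on the
root-to-leaf path with p <= v <= q (go left if both < v, right if both > v).
Walk from root:
  at 12: both 40 and 45 > 12, go right
  at 45: 40 <= 45 <= 45, this is the LCA
LCA = 45


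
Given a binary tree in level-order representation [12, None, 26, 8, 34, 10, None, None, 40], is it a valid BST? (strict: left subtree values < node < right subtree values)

Level-order array: [12, None, 26, 8, 34, 10, None, None, 40]
Validate using subtree bounds (lo, hi): at each node, require lo < value < hi,
then recurse left with hi=value and right with lo=value.
Preorder trace (stopping at first violation):
  at node 12 with bounds (-inf, +inf): OK
  at node 26 with bounds (12, +inf): OK
  at node 8 with bounds (12, 26): VIOLATION
Node 8 violates its bound: not (12 < 8 < 26).
Result: Not a valid BST


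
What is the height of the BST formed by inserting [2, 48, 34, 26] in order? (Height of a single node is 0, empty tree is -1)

Insertion order: [2, 48, 34, 26]
Tree (level-order array): [2, None, 48, 34, None, 26]
Compute height bottom-up (empty subtree = -1):
  height(26) = 1 + max(-1, -1) = 0
  height(34) = 1 + max(0, -1) = 1
  height(48) = 1 + max(1, -1) = 2
  height(2) = 1 + max(-1, 2) = 3
Height = 3


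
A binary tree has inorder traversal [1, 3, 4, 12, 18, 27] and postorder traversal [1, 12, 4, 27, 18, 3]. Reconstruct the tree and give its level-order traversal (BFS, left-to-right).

Inorder:   [1, 3, 4, 12, 18, 27]
Postorder: [1, 12, 4, 27, 18, 3]
Algorithm: postorder visits root last, so walk postorder right-to-left;
each value is the root of the current inorder slice — split it at that
value, recurse on the right subtree first, then the left.
Recursive splits:
  root=3; inorder splits into left=[1], right=[4, 12, 18, 27]
  root=18; inorder splits into left=[4, 12], right=[27]
  root=27; inorder splits into left=[], right=[]
  root=4; inorder splits into left=[], right=[12]
  root=12; inorder splits into left=[], right=[]
  root=1; inorder splits into left=[], right=[]
Reconstructed level-order: [3, 1, 18, 4, 27, 12]


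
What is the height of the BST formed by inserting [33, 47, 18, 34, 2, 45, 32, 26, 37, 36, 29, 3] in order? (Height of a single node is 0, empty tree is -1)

Insertion order: [33, 47, 18, 34, 2, 45, 32, 26, 37, 36, 29, 3]
Tree (level-order array): [33, 18, 47, 2, 32, 34, None, None, 3, 26, None, None, 45, None, None, None, 29, 37, None, None, None, 36]
Compute height bottom-up (empty subtree = -1):
  height(3) = 1 + max(-1, -1) = 0
  height(2) = 1 + max(-1, 0) = 1
  height(29) = 1 + max(-1, -1) = 0
  height(26) = 1 + max(-1, 0) = 1
  height(32) = 1 + max(1, -1) = 2
  height(18) = 1 + max(1, 2) = 3
  height(36) = 1 + max(-1, -1) = 0
  height(37) = 1 + max(0, -1) = 1
  height(45) = 1 + max(1, -1) = 2
  height(34) = 1 + max(-1, 2) = 3
  height(47) = 1 + max(3, -1) = 4
  height(33) = 1 + max(3, 4) = 5
Height = 5


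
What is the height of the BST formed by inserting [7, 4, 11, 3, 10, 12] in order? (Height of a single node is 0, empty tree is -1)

Insertion order: [7, 4, 11, 3, 10, 12]
Tree (level-order array): [7, 4, 11, 3, None, 10, 12]
Compute height bottom-up (empty subtree = -1):
  height(3) = 1 + max(-1, -1) = 0
  height(4) = 1 + max(0, -1) = 1
  height(10) = 1 + max(-1, -1) = 0
  height(12) = 1 + max(-1, -1) = 0
  height(11) = 1 + max(0, 0) = 1
  height(7) = 1 + max(1, 1) = 2
Height = 2


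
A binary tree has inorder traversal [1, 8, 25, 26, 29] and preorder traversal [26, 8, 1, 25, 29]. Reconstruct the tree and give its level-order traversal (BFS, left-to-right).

Inorder:  [1, 8, 25, 26, 29]
Preorder: [26, 8, 1, 25, 29]
Algorithm: preorder visits root first, so consume preorder in order;
for each root, split the current inorder slice at that value into
left-subtree inorder and right-subtree inorder, then recurse.
Recursive splits:
  root=26; inorder splits into left=[1, 8, 25], right=[29]
  root=8; inorder splits into left=[1], right=[25]
  root=1; inorder splits into left=[], right=[]
  root=25; inorder splits into left=[], right=[]
  root=29; inorder splits into left=[], right=[]
Reconstructed level-order: [26, 8, 29, 1, 25]


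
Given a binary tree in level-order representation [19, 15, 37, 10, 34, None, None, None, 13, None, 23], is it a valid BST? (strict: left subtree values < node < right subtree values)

Level-order array: [19, 15, 37, 10, 34, None, None, None, 13, None, 23]
Validate using subtree bounds (lo, hi): at each node, require lo < value < hi,
then recurse left with hi=value and right with lo=value.
Preorder trace (stopping at first violation):
  at node 19 with bounds (-inf, +inf): OK
  at node 15 with bounds (-inf, 19): OK
  at node 10 with bounds (-inf, 15): OK
  at node 13 with bounds (10, 15): OK
  at node 34 with bounds (15, 19): VIOLATION
Node 34 violates its bound: not (15 < 34 < 19).
Result: Not a valid BST


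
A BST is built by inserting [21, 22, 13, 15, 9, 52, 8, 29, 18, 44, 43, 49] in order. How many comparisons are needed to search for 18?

Search path for 18: 21 -> 13 -> 15 -> 18
Found: True
Comparisons: 4


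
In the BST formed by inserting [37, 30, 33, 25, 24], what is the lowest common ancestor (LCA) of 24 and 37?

Tree insertion order: [37, 30, 33, 25, 24]
Tree (level-order array): [37, 30, None, 25, 33, 24]
In a BST, the LCA of p=24, q=37 is the first node v on the
root-to-leaf path with p <= v <= q (go left if both < v, right if both > v).
Walk from root:
  at 37: 24 <= 37 <= 37, this is the LCA
LCA = 37


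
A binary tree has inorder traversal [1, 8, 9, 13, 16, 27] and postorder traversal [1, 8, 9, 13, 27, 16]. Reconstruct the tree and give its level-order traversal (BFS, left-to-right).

Inorder:   [1, 8, 9, 13, 16, 27]
Postorder: [1, 8, 9, 13, 27, 16]
Algorithm: postorder visits root last, so walk postorder right-to-left;
each value is the root of the current inorder slice — split it at that
value, recurse on the right subtree first, then the left.
Recursive splits:
  root=16; inorder splits into left=[1, 8, 9, 13], right=[27]
  root=27; inorder splits into left=[], right=[]
  root=13; inorder splits into left=[1, 8, 9], right=[]
  root=9; inorder splits into left=[1, 8], right=[]
  root=8; inorder splits into left=[1], right=[]
  root=1; inorder splits into left=[], right=[]
Reconstructed level-order: [16, 13, 27, 9, 8, 1]


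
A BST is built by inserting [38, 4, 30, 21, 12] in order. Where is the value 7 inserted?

Starting tree (level order): [38, 4, None, None, 30, 21, None, 12]
Insertion path: 38 -> 4 -> 30 -> 21 -> 12
Result: insert 7 as left child of 12
Final tree (level order): [38, 4, None, None, 30, 21, None, 12, None, 7]


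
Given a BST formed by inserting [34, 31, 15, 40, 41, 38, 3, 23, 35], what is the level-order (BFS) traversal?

Tree insertion order: [34, 31, 15, 40, 41, 38, 3, 23, 35]
Tree (level-order array): [34, 31, 40, 15, None, 38, 41, 3, 23, 35]
BFS from the root, enqueuing left then right child of each popped node:
  queue [34] -> pop 34, enqueue [31, 40], visited so far: [34]
  queue [31, 40] -> pop 31, enqueue [15], visited so far: [34, 31]
  queue [40, 15] -> pop 40, enqueue [38, 41], visited so far: [34, 31, 40]
  queue [15, 38, 41] -> pop 15, enqueue [3, 23], visited so far: [34, 31, 40, 15]
  queue [38, 41, 3, 23] -> pop 38, enqueue [35], visited so far: [34, 31, 40, 15, 38]
  queue [41, 3, 23, 35] -> pop 41, enqueue [none], visited so far: [34, 31, 40, 15, 38, 41]
  queue [3, 23, 35] -> pop 3, enqueue [none], visited so far: [34, 31, 40, 15, 38, 41, 3]
  queue [23, 35] -> pop 23, enqueue [none], visited so far: [34, 31, 40, 15, 38, 41, 3, 23]
  queue [35] -> pop 35, enqueue [none], visited so far: [34, 31, 40, 15, 38, 41, 3, 23, 35]
Result: [34, 31, 40, 15, 38, 41, 3, 23, 35]


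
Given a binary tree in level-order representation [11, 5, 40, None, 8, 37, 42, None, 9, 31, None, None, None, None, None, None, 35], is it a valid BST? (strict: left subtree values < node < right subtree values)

Level-order array: [11, 5, 40, None, 8, 37, 42, None, 9, 31, None, None, None, None, None, None, 35]
Validate using subtree bounds (lo, hi): at each node, require lo < value < hi,
then recurse left with hi=value and right with lo=value.
Preorder trace (stopping at first violation):
  at node 11 with bounds (-inf, +inf): OK
  at node 5 with bounds (-inf, 11): OK
  at node 8 with bounds (5, 11): OK
  at node 9 with bounds (8, 11): OK
  at node 40 with bounds (11, +inf): OK
  at node 37 with bounds (11, 40): OK
  at node 31 with bounds (11, 37): OK
  at node 35 with bounds (31, 37): OK
  at node 42 with bounds (40, +inf): OK
No violation found at any node.
Result: Valid BST


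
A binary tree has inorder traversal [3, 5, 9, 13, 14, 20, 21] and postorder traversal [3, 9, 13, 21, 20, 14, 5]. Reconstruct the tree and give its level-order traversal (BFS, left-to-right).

Inorder:   [3, 5, 9, 13, 14, 20, 21]
Postorder: [3, 9, 13, 21, 20, 14, 5]
Algorithm: postorder visits root last, so walk postorder right-to-left;
each value is the root of the current inorder slice — split it at that
value, recurse on the right subtree first, then the left.
Recursive splits:
  root=5; inorder splits into left=[3], right=[9, 13, 14, 20, 21]
  root=14; inorder splits into left=[9, 13], right=[20, 21]
  root=20; inorder splits into left=[], right=[21]
  root=21; inorder splits into left=[], right=[]
  root=13; inorder splits into left=[9], right=[]
  root=9; inorder splits into left=[], right=[]
  root=3; inorder splits into left=[], right=[]
Reconstructed level-order: [5, 3, 14, 13, 20, 9, 21]


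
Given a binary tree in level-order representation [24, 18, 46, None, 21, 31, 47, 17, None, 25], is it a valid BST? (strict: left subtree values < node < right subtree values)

Level-order array: [24, 18, 46, None, 21, 31, 47, 17, None, 25]
Validate using subtree bounds (lo, hi): at each node, require lo < value < hi,
then recurse left with hi=value and right with lo=value.
Preorder trace (stopping at first violation):
  at node 24 with bounds (-inf, +inf): OK
  at node 18 with bounds (-inf, 24): OK
  at node 21 with bounds (18, 24): OK
  at node 17 with bounds (18, 21): VIOLATION
Node 17 violates its bound: not (18 < 17 < 21).
Result: Not a valid BST


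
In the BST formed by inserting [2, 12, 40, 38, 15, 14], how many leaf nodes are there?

Tree built from: [2, 12, 40, 38, 15, 14]
Tree (level-order array): [2, None, 12, None, 40, 38, None, 15, None, 14]
Rule: A leaf has 0 children.
Per-node child counts:
  node 2: 1 child(ren)
  node 12: 1 child(ren)
  node 40: 1 child(ren)
  node 38: 1 child(ren)
  node 15: 1 child(ren)
  node 14: 0 child(ren)
Matching nodes: [14]
Count of leaf nodes: 1


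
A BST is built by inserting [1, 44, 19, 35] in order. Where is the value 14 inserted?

Starting tree (level order): [1, None, 44, 19, None, None, 35]
Insertion path: 1 -> 44 -> 19
Result: insert 14 as left child of 19
Final tree (level order): [1, None, 44, 19, None, 14, 35]


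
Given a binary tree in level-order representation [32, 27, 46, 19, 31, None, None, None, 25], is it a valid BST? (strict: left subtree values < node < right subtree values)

Level-order array: [32, 27, 46, 19, 31, None, None, None, 25]
Validate using subtree bounds (lo, hi): at each node, require lo < value < hi,
then recurse left with hi=value and right with lo=value.
Preorder trace (stopping at first violation):
  at node 32 with bounds (-inf, +inf): OK
  at node 27 with bounds (-inf, 32): OK
  at node 19 with bounds (-inf, 27): OK
  at node 25 with bounds (19, 27): OK
  at node 31 with bounds (27, 32): OK
  at node 46 with bounds (32, +inf): OK
No violation found at any node.
Result: Valid BST


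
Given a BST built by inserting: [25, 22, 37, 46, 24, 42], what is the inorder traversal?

Tree insertion order: [25, 22, 37, 46, 24, 42]
Tree (level-order array): [25, 22, 37, None, 24, None, 46, None, None, 42]
Inorder traversal: [22, 24, 25, 37, 42, 46]


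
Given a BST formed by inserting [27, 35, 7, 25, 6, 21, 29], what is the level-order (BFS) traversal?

Tree insertion order: [27, 35, 7, 25, 6, 21, 29]
Tree (level-order array): [27, 7, 35, 6, 25, 29, None, None, None, 21]
BFS from the root, enqueuing left then right child of each popped node:
  queue [27] -> pop 27, enqueue [7, 35], visited so far: [27]
  queue [7, 35] -> pop 7, enqueue [6, 25], visited so far: [27, 7]
  queue [35, 6, 25] -> pop 35, enqueue [29], visited so far: [27, 7, 35]
  queue [6, 25, 29] -> pop 6, enqueue [none], visited so far: [27, 7, 35, 6]
  queue [25, 29] -> pop 25, enqueue [21], visited so far: [27, 7, 35, 6, 25]
  queue [29, 21] -> pop 29, enqueue [none], visited so far: [27, 7, 35, 6, 25, 29]
  queue [21] -> pop 21, enqueue [none], visited so far: [27, 7, 35, 6, 25, 29, 21]
Result: [27, 7, 35, 6, 25, 29, 21]


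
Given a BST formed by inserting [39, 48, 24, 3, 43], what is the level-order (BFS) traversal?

Tree insertion order: [39, 48, 24, 3, 43]
Tree (level-order array): [39, 24, 48, 3, None, 43]
BFS from the root, enqueuing left then right child of each popped node:
  queue [39] -> pop 39, enqueue [24, 48], visited so far: [39]
  queue [24, 48] -> pop 24, enqueue [3], visited so far: [39, 24]
  queue [48, 3] -> pop 48, enqueue [43], visited so far: [39, 24, 48]
  queue [3, 43] -> pop 3, enqueue [none], visited so far: [39, 24, 48, 3]
  queue [43] -> pop 43, enqueue [none], visited so far: [39, 24, 48, 3, 43]
Result: [39, 24, 48, 3, 43]


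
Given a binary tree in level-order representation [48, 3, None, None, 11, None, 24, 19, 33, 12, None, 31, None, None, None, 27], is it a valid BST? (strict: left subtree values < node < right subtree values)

Level-order array: [48, 3, None, None, 11, None, 24, 19, 33, 12, None, 31, None, None, None, 27]
Validate using subtree bounds (lo, hi): at each node, require lo < value < hi,
then recurse left with hi=value and right with lo=value.
Preorder trace (stopping at first violation):
  at node 48 with bounds (-inf, +inf): OK
  at node 3 with bounds (-inf, 48): OK
  at node 11 with bounds (3, 48): OK
  at node 24 with bounds (11, 48): OK
  at node 19 with bounds (11, 24): OK
  at node 12 with bounds (11, 19): OK
  at node 33 with bounds (24, 48): OK
  at node 31 with bounds (24, 33): OK
  at node 27 with bounds (24, 31): OK
No violation found at any node.
Result: Valid BST


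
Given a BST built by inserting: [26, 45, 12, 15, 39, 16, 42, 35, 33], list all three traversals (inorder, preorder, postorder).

Tree insertion order: [26, 45, 12, 15, 39, 16, 42, 35, 33]
Tree (level-order array): [26, 12, 45, None, 15, 39, None, None, 16, 35, 42, None, None, 33]
Inorder (L, root, R): [12, 15, 16, 26, 33, 35, 39, 42, 45]
Preorder (root, L, R): [26, 12, 15, 16, 45, 39, 35, 33, 42]
Postorder (L, R, root): [16, 15, 12, 33, 35, 42, 39, 45, 26]


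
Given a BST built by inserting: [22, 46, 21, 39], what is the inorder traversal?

Tree insertion order: [22, 46, 21, 39]
Tree (level-order array): [22, 21, 46, None, None, 39]
Inorder traversal: [21, 22, 39, 46]


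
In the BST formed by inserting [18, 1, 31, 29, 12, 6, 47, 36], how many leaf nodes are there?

Tree built from: [18, 1, 31, 29, 12, 6, 47, 36]
Tree (level-order array): [18, 1, 31, None, 12, 29, 47, 6, None, None, None, 36]
Rule: A leaf has 0 children.
Per-node child counts:
  node 18: 2 child(ren)
  node 1: 1 child(ren)
  node 12: 1 child(ren)
  node 6: 0 child(ren)
  node 31: 2 child(ren)
  node 29: 0 child(ren)
  node 47: 1 child(ren)
  node 36: 0 child(ren)
Matching nodes: [6, 29, 36]
Count of leaf nodes: 3


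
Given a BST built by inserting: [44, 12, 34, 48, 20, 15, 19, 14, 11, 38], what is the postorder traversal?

Tree insertion order: [44, 12, 34, 48, 20, 15, 19, 14, 11, 38]
Tree (level-order array): [44, 12, 48, 11, 34, None, None, None, None, 20, 38, 15, None, None, None, 14, 19]
Postorder traversal: [11, 14, 19, 15, 20, 38, 34, 12, 48, 44]


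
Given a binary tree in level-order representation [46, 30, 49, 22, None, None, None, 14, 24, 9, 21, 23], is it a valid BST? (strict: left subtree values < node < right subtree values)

Level-order array: [46, 30, 49, 22, None, None, None, 14, 24, 9, 21, 23]
Validate using subtree bounds (lo, hi): at each node, require lo < value < hi,
then recurse left with hi=value and right with lo=value.
Preorder trace (stopping at first violation):
  at node 46 with bounds (-inf, +inf): OK
  at node 30 with bounds (-inf, 46): OK
  at node 22 with bounds (-inf, 30): OK
  at node 14 with bounds (-inf, 22): OK
  at node 9 with bounds (-inf, 14): OK
  at node 21 with bounds (14, 22): OK
  at node 24 with bounds (22, 30): OK
  at node 23 with bounds (22, 24): OK
  at node 49 with bounds (46, +inf): OK
No violation found at any node.
Result: Valid BST


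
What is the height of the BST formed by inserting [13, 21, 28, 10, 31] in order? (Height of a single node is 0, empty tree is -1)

Insertion order: [13, 21, 28, 10, 31]
Tree (level-order array): [13, 10, 21, None, None, None, 28, None, 31]
Compute height bottom-up (empty subtree = -1):
  height(10) = 1 + max(-1, -1) = 0
  height(31) = 1 + max(-1, -1) = 0
  height(28) = 1 + max(-1, 0) = 1
  height(21) = 1 + max(-1, 1) = 2
  height(13) = 1 + max(0, 2) = 3
Height = 3
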